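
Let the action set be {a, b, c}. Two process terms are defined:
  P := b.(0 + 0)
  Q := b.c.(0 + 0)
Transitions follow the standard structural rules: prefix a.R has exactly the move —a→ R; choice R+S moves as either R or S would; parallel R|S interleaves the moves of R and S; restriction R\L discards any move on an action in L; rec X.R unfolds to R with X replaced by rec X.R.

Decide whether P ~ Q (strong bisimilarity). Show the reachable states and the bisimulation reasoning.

P ≁ Q

Reachable graph of P (2 states):
  u0 = b.(0 + 0) has moves ··b··> u1
  u1 = 0 + 0 has moves deadlocked
Reachable graph of Q (3 states):
  v0 = b.c.(0 + 0) has moves ··b··> v1
  v1 = c.(0 + 0) has moves ··c··> v2
  v2 = 0 + 0 has moves deadlocked
Partition-refinement fixed point:
  B0 = {u0}
  B1 = {u1, v2}
  B2 = {v0}
  B3 = {v1}
u0 ∈ B0, v0 ∈ B2 → different blocks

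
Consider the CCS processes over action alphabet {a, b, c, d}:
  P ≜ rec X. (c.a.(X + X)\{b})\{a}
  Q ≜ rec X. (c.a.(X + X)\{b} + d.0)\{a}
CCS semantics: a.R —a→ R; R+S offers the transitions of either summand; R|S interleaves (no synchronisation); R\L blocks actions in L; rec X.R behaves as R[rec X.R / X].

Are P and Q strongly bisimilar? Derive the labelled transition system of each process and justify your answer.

Reachable graph of P (2 states):
  p0 = rec X. (c.a.(X + X)\{b})\{a} → -c-> p1
  p1 = (a.((rec X. (c.a.(X + X)\{b})\{a}) + (rec X. (c.a.(X + X)\{b})\{a}))\{b})\{a} → ∅
Reachable graph of Q (3 states):
  q0 = rec X. (c.a.(X + X)\{b} + d.0)\{a} → -c-> q1, -d-> q2
  q1 = (a.((rec X. (c.a.(X + X)\{b} + d.0)\{a}) + (rec X. (c.a.(X + X)\{b} + d.0)\{a}))\{b})\{a} → ∅
  q2 = 0\{a} → ∅
Coarsest stable partition (strong bisimilarity classes):
  B0 = {p0}
  B1 = {p1, q1, q2}
  B2 = {q0}
p0 ∈ B0, q0 ∈ B2 → different blocks

not bisimilar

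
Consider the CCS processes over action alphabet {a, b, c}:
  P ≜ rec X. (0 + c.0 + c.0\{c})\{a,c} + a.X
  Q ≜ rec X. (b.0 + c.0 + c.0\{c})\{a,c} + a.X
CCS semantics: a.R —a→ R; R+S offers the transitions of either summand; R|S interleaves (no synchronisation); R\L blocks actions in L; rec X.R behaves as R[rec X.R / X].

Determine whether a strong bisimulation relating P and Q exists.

Reachable graph of P (1 states):
  m0 = rec X. (0 + c.0 + c.0\{c})\{a,c} + a.X :: =a=> m0
Reachable graph of Q (2 states):
  n0 = rec X. (b.0 + c.0 + c.0\{c})\{a,c} + a.X :: =a=> n0, =b=> n1
  n1 = 0\{a,c} :: ∅
Partition-refinement fixed point:
  B0 = {m0}
  B1 = {n0}
  B2 = {n1}
m0 ∈ B0, n0 ∈ B1 → different blocks

P ≁ Q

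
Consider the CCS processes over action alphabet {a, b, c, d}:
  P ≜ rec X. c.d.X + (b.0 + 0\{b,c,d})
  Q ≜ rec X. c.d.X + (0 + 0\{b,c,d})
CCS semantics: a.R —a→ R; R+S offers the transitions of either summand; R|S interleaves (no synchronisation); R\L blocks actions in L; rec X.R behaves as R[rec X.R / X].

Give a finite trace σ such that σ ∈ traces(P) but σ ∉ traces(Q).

b

Reachable graph of P (3 states):
  p0 = rec X. c.d.X + (b.0 + 0\{b,c,d}) ⊢ =b=> p1, =c=> p2
  p1 = 0 ⊢ (no moves)
  p2 = d.(rec X. c.d.X + (b.0 + 0\{b,c,d})) ⊢ =d=> p0
Reachable graph of Q (2 states):
  q0 = rec X. c.d.X + (0 + 0\{b,c,d}) ⊢ =c=> q1
  q1 = d.(rec X. c.d.X + (0 + 0\{b,c,d})) ⊢ =d=> q0
Executing b from P (initial set {p0}):
  after b @ step 1: {p1}
  — P admits the full trace.
Executing b from Q (initial set {q0}):
  after b @ step 1: no successor for Q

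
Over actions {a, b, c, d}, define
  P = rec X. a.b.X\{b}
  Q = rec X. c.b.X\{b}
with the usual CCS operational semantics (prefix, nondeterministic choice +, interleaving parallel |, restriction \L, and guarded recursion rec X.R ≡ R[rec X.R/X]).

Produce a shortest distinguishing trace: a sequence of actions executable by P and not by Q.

Reachable graph of P (4 states):
  p0 = rec X. a.b.X\{b} :: ··a··> p1
  p1 = b.(rec X. a.b.X\{b})\{b} :: ··b··> p2
  p2 = (rec X. a.b.X\{b})\{b} :: ··a··> p3
  p3 = (b.(rec X. a.b.X\{b})\{b})\{b} :: ∅
Reachable graph of Q (4 states):
  q0 = rec X. c.b.X\{b} :: ··c··> q1
  q1 = b.(rec X. c.b.X\{b})\{b} :: ··b··> q2
  q2 = (rec X. c.b.X\{b})\{b} :: ··c··> q3
  q3 = (b.(rec X. c.b.X\{b})\{b})\{b} :: ∅
Run σ = ⟨a⟩ on P: start {p0}
  [1] a ⇒ {p1}
  ✓ P
Run σ = ⟨a⟩ on Q: start {q0}
  [1] a ⇒ ∅  — Q cannot continue

a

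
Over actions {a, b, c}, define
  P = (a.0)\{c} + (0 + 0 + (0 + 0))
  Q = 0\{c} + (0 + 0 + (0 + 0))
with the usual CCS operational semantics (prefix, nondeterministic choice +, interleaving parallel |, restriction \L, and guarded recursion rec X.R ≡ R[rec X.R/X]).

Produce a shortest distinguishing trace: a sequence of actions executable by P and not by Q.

LTS(P): 2 reachable states
  s0 = (a.0)\{c} + (0 + 0 + (0 + 0)) → -a-> s1
  s1 = 0\{c} → (no moves)
LTS(Q): 1 reachable states
  t0 = 0\{c} + (0 + 0 + (0 + 0)) → (no moves)
Executing a from P (initial set {s0}):
  step 1 (a): {s1}
  P completes σ.
Executing a from Q (initial set {t0}):
  step 1 (a): ∅ (Q stuck)

a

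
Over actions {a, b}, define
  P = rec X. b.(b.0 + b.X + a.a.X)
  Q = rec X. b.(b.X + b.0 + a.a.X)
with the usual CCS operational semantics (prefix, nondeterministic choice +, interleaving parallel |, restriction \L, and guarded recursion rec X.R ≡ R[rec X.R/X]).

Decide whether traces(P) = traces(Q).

traces(P) = traces(Q)

Reachable graph of P (4 states):
  m0 = rec X. b.(b.0 + b.X + a.a.X) has moves —b→ m1
  m1 = b.0 + b.(rec X. b.(b.0 + b.X + a.a.X)) + a.a.(rec X. b.(b.0 + b.X + a.a.X)) has moves —a→ m2, —b→ m0, —b→ m3
  m2 = a.(rec X. b.(b.0 + b.X + a.a.X)) has moves —a→ m0
  m3 = 0 has moves ·
Reachable graph of Q (4 states):
  n0 = rec X. b.(b.X + b.0 + a.a.X) has moves —b→ n1
  n1 = b.(rec X. b.(b.X + b.0 + a.a.X)) + b.0 + a.a.(rec X. b.(b.X + b.0 + a.a.X)) has moves —a→ n2, —b→ n0, —b→ n3
  n2 = a.(rec X. b.(b.X + b.0 + a.a.X)) has moves —a→ n0
  n3 = 0 has moves ·
Partition-refinement fixed point:
  B0 = {m0, n0}
  B1 = {m1, n1}
  B2 = {m2, n2}
  B3 = {m3, n3}
m0 ∈ B0, n0 ∈ B0 → same block
Bisimilar ⇒ trace-equivalent.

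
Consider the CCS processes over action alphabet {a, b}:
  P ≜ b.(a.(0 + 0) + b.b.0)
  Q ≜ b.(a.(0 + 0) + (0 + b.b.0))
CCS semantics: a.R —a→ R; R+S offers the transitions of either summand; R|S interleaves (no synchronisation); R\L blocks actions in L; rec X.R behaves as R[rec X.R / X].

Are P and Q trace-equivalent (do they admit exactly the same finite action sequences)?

trace-equivalent

Reachable graph of P (5 states):
  p0 = b.(a.(0 + 0) + b.b.0) ⊢ —b→ p1
  p1 = a.(0 + 0) + b.b.0 ⊢ —a→ p2, —b→ p3
  p2 = 0 + 0 ⊢ stopped
  p3 = b.0 ⊢ —b→ p4
  p4 = 0 ⊢ stopped
Reachable graph of Q (5 states):
  q0 = b.(a.(0 + 0) + (0 + b.b.0)) ⊢ —b→ q1
  q1 = a.(0 + 0) + (0 + b.b.0) ⊢ —a→ q2, —b→ q3
  q2 = 0 + 0 ⊢ stopped
  q3 = b.0 ⊢ —b→ q4
  q4 = 0 ⊢ stopped
Partition-refinement fixed point:
  B0 = {p0, q0}
  B1 = {p1, q1}
  B2 = {p2, p4, q2, q4}
  B3 = {p3, q3}
p0 ∈ B0, q0 ∈ B0 → same block
Bisimilar ⇒ trace-equivalent.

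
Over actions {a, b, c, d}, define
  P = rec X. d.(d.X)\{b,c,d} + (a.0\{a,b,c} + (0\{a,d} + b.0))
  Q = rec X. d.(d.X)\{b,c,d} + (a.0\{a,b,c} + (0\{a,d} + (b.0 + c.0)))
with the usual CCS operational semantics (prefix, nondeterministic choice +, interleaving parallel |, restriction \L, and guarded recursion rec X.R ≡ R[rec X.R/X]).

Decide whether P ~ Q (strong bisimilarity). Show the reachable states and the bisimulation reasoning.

Reachable graph of P (4 states):
  u0 = rec X. d.(d.X)\{b,c,d} + (a.0\{a,b,c} + (0\{a,d} + b.0)) ⊢ —a→ u1, —b→ u2, —d→ u3
  u1 = 0\{a,b,c} ⊢ (no moves)
  u2 = 0 ⊢ (no moves)
  u3 = (d.(rec X. d.(d.X)\{b,c,d} + (a.0\{a,b,c} + (0\{a,d} + b.0))))\{b,c,d} ⊢ (no moves)
Reachable graph of Q (4 states):
  v0 = rec X. d.(d.X)\{b,c,d} + (a.0\{a,b,c} + (0\{a,d} + (b.0 + c.0))) ⊢ —a→ v1, —b→ v2, —c→ v2, —d→ v3
  v1 = 0\{a,b,c} ⊢ (no moves)
  v2 = 0 ⊢ (no moves)
  v3 = (d.(rec X. d.(d.X)\{b,c,d} + (a.0\{a,b,c} + (0\{a,d} + (b.0 + c.0)))))\{b,c,d} ⊢ (no moves)
Coarsest stable partition (strong bisimilarity classes):
  B0 = {u0}
  B1 = {u1, u2, u3, v1, v2, v3}
  B2 = {v0}
u0 ∈ B0, v0 ∈ B2 → different blocks

P ≁ Q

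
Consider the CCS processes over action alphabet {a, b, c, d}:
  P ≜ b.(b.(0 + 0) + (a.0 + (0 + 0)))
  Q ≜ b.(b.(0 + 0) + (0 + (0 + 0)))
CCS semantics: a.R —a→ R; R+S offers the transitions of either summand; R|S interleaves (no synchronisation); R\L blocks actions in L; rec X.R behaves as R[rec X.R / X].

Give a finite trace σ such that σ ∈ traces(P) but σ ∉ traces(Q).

ba

LTS(P): 4 reachable states
  s0 = b.(b.(0 + 0) + (a.0 + (0 + 0))) has moves ··b··> s1
  s1 = b.(0 + 0) + (a.0 + (0 + 0)) has moves ··a··> s2, ··b··> s3
  s2 = 0 has moves stopped
  s3 = 0 + 0 has moves stopped
LTS(Q): 3 reachable states
  t0 = b.(b.(0 + 0) + (0 + (0 + 0))) has moves ··b··> t1
  t1 = b.(0 + 0) + (0 + (0 + 0)) has moves ··b··> t2
  t2 = 0 + 0 has moves stopped
Trace ⟨ba⟩ through P, begin at {s0}:
  step 1 (b): {s1}
  step 2 (a): {s2}
  P completes σ.
Trace ⟨ba⟩ through Q, begin at {t0}:
  step 1 (b): {t1}
  step 2 (a): no successor for Q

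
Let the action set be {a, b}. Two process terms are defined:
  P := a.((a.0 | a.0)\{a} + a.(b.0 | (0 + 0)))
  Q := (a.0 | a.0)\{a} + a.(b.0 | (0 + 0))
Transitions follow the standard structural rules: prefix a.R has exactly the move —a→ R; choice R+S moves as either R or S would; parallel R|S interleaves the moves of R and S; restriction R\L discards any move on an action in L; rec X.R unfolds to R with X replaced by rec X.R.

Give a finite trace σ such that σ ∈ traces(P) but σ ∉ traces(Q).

LTS(P): 4 reachable states
  m0 = a.((a.0 | a.0)\{a} + a.(b.0 | (0 + 0))) :: ··a··> m1
  m1 = (a.0 | a.0)\{a} + a.(b.0 | (0 + 0)) :: ··a··> m2
  m2 = b.0 | (0 + 0) :: ··b··> m3
  m3 = 0 | (0 + 0) :: ·
LTS(Q): 3 reachable states
  n0 = (a.0 | a.0)\{a} + a.(b.0 | (0 + 0)) :: ··a··> n1
  n1 = b.0 | (0 + 0) :: ··b··> n2
  n2 = 0 | (0 + 0) :: ·
Run σ = ⟨aa⟩ on P: start {m0}
  after a @ step 1: {m1}
  after a @ step 2: {m2}
  P completes σ.
Run σ = ⟨aa⟩ on Q: start {n0}
  after a @ step 1: {n1}
  after a @ step 2: no successor for Q

aa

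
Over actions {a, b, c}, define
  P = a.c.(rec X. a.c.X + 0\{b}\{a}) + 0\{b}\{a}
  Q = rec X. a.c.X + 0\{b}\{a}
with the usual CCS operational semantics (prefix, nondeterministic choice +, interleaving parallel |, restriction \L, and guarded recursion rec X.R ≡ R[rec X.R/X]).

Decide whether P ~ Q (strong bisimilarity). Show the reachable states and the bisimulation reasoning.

LTS(P): 3 reachable states
  u0 = a.c.(rec X. a.c.X + 0\{b}\{a}) + 0\{b}\{a} has moves -a-> u1
  u1 = c.(rec X. a.c.X + 0\{b}\{a}) has moves -c-> u2
  u2 = rec X. a.c.X + 0\{b}\{a} has moves -a-> u1
LTS(Q): 2 reachable states
  v0 = rec X. a.c.X + 0\{b}\{a} has moves -a-> v1
  v1 = c.(rec X. a.c.X + 0\{b}\{a}) has moves -c-> v0
Bisimilarity quotient blocks:
  B0 = {u0, u2, v0}
  B1 = {u1, v1}
u0 ∈ B0, v0 ∈ B0 → same block

bisimilar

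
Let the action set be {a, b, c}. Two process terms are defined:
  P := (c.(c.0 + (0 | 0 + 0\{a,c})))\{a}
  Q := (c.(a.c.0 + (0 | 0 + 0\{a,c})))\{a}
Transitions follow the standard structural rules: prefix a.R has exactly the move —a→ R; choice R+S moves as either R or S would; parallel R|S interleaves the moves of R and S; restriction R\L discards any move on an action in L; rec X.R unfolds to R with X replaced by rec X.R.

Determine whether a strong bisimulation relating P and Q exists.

NO

Reachable graph of P (3 states):
  s0 = (c.(c.0 + (0 | 0 + 0\{a,c})))\{a} :: —c→ s1
  s1 = (c.0 + (0 | 0 + 0\{a,c}))\{a} :: —c→ s2
  s2 = 0\{a} :: ∅
Reachable graph of Q (2 states):
  t0 = (c.(a.c.0 + (0 | 0 + 0\{a,c})))\{a} :: —c→ t1
  t1 = (a.c.0 + (0 | 0 + 0\{a,c}))\{a} :: ∅
Partition-refinement fixed point:
  B0 = {s0}
  B1 = {s1, t0}
  B2 = {s2, t1}
s0 ∈ B0, t0 ∈ B1 → different blocks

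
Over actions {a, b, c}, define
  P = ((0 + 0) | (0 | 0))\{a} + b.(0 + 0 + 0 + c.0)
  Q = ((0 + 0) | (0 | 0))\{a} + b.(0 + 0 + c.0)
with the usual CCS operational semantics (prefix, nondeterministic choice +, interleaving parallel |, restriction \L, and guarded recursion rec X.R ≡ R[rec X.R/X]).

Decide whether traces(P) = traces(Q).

trace-equivalent

Reachable graph of P (3 states):
  p0 = ((0 + 0) | (0 | 0))\{a} + b.(0 + 0 + 0 + c.0) | ··b··> p1
  p1 = 0 + 0 + 0 + c.0 | ··c··> p2
  p2 = 0 | ·
Reachable graph of Q (3 states):
  q0 = ((0 + 0) | (0 | 0))\{a} + b.(0 + 0 + c.0) | ··b··> q1
  q1 = 0 + 0 + c.0 | ··c··> q2
  q2 = 0 | ·
Partition-refinement fixed point:
  B0 = {p0, q0}
  B1 = {p1, q1}
  B2 = {p2, q2}
p0 ∈ B0, q0 ∈ B0 → same block
Bisimilar ⇒ trace-equivalent.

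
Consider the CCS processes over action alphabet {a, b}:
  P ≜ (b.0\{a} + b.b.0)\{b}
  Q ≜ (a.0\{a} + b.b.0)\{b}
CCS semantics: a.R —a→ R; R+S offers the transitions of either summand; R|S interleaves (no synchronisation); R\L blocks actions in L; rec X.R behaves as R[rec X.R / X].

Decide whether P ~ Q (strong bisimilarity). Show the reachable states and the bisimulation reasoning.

P's transition system — 1 states:
  p0 = (b.0\{a} + b.b.0)\{b} → ∅
Q's transition system — 2 states:
  q0 = (a.0\{a} + b.b.0)\{b} → --a--▸ q1
  q1 = 0\{a}\{b} → ∅
Coarsest stable partition (strong bisimilarity classes):
  B0 = {p0, q1}
  B1 = {q0}
p0 ∈ B0, q0 ∈ B1 → different blocks

P ≁ Q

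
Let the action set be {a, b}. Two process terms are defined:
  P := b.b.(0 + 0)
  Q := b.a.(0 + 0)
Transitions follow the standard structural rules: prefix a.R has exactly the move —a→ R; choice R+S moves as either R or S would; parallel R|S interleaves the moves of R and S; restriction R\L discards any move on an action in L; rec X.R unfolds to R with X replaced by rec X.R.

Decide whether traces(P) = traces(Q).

traces(P) ≠ traces(Q) — witness ⟨bb⟩

LTS(P): 3 reachable states
  s0 = b.b.(0 + 0) → ··b··> s1
  s1 = b.(0 + 0) → ··b··> s2
  s2 = 0 + 0 → (no moves)
LTS(Q): 3 reachable states
  t0 = b.a.(0 + 0) → ··b··> t1
  t1 = a.(0 + 0) → ··a··> t2
  t2 = 0 + 0 → (no moves)
Executing bb from P (initial set {s0}):
  [1] b ⇒ {s1}
  [2] b ⇒ {s2}
  ✓ P
Executing bb from Q (initial set {t0}):
  [1] b ⇒ {t1}
  [2] b ⇒ ∅ (Q stuck)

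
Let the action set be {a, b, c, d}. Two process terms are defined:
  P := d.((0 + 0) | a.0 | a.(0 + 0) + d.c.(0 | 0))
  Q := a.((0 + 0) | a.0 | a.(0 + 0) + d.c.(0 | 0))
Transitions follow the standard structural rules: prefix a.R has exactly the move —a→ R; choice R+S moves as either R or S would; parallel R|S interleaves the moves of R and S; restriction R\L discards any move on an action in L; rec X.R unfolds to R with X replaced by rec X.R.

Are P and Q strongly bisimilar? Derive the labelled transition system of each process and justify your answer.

not bisimilar

LTS(P): 7 reachable states
  p0 = d.((0 + 0) | a.0 | a.(0 + 0) + d.c.(0 | 0)) has moves —d→ p1
  p1 = (0 + 0) | a.0 | a.(0 + 0) + d.c.(0 | 0) has moves —a→ p2, —a→ p3, —d→ p4
  p2 = (0 + 0) | 0 | a.(0 + 0) has moves —a→ p5
  p3 = (0 + 0) | a.0 | (0 + 0) has moves —a→ p5
  p4 = c.(0 | 0) has moves —c→ p6
  p5 = (0 + 0) | 0 | (0 + 0) has moves deadlocked
  p6 = 0 | 0 has moves deadlocked
LTS(Q): 7 reachable states
  q0 = a.((0 + 0) | a.0 | a.(0 + 0) + d.c.(0 | 0)) has moves —a→ q1
  q1 = (0 + 0) | a.0 | a.(0 + 0) + d.c.(0 | 0) has moves —a→ q2, —a→ q3, —d→ q4
  q2 = (0 + 0) | 0 | a.(0 + 0) has moves —a→ q5
  q3 = (0 + 0) | a.0 | (0 + 0) has moves —a→ q5
  q4 = c.(0 | 0) has moves —c→ q6
  q5 = (0 + 0) | 0 | (0 + 0) has moves deadlocked
  q6 = 0 | 0 has moves deadlocked
Bisimilarity quotient blocks:
  B0 = {p0}
  B1 = {p1, q1}
  B2 = {p2, p3, q2, q3}
  B3 = {p5, p6, q5, q6}
  B4 = {p4, q4}
  B5 = {q0}
p0 ∈ B0, q0 ∈ B5 → different blocks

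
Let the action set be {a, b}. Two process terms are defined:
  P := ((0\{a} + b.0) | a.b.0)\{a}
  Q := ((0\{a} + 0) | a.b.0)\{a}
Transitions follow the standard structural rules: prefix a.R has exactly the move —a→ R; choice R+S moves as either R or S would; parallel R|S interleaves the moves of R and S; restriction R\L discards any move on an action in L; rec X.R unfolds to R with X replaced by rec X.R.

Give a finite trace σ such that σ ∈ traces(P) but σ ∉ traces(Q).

b

LTS(P): 2 reachable states
  s0 = ((0\{a} + b.0) | a.b.0)\{a} | --b--▸ s1
  s1 = (0 | a.b.0)\{a} | deadlocked
LTS(Q): 1 reachable states
  t0 = ((0\{a} + 0) | a.b.0)\{a} | deadlocked
Trace ⟨b⟩ through P, begin at {s0}:
  step 1 (b): {s1}
  — P admits the full trace.
Trace ⟨b⟩ through Q, begin at {t0}:
  step 1 (b): ∅ (Q stuck)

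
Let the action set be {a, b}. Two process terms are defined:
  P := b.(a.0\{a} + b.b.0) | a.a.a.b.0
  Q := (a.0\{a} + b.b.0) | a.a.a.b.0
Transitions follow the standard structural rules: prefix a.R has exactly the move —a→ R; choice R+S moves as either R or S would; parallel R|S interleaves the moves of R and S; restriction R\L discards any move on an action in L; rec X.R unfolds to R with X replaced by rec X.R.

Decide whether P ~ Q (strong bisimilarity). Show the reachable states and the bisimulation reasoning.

not bisimilar

Reachable graph of P (25 states):
  u0 = b.(a.0\{a} + b.b.0) | a.a.a.b.0 has moves -a-> u1, -b-> u2
  u1 = b.(a.0\{a} + b.b.0) | a.a.b.0 has moves -a-> u3, -b-> u4
  u2 = (a.0\{a} + b.b.0) | a.a.a.b.0 has moves -a-> u4, -a-> u5, -b-> u6
  u3 = b.(a.0\{a} + b.b.0) | a.b.0 has moves -a-> u7, -b-> u8
  u4 = (a.0\{a} + b.b.0) | a.a.b.0 has moves -a-> u8, -a-> u9, -b-> u10
  u5 = 0\{a} | a.a.a.b.0 has moves -a-> u9
  u6 = b.0 | a.a.a.b.0 has moves -a-> u10, -b-> u11
  u7 = b.(a.0\{a} + b.b.0) | b.0 has moves -b-> u12, -b-> u13
  u8 = (a.0\{a} + b.b.0) | a.b.0 has moves -a-> u12, -a-> u14, -b-> u15
  u9 = 0\{a} | a.a.b.0 has moves -a-> u14
  u10 = b.0 | a.a.b.0 has moves -a-> u15, -b-> u16
  u11 = 0 | a.a.a.b.0 has moves -a-> u16
  u12 = (a.0\{a} + b.b.0) | b.0 has moves -a-> u17, -b-> u18, -b-> u19
  u13 = b.(a.0\{a} + b.b.0) | 0 has moves -b-> u18
  u14 = 0\{a} | a.b.0 has moves -a-> u17
  u15 = b.0 | a.b.0 has moves -a-> u19, -b-> u20
  u16 = 0 | a.a.b.0 has moves -a-> u20
  u17 = 0\{a} | b.0 has moves -b-> u21
  u18 = (a.0\{a} + b.b.0) | 0 has moves -a-> u21, -b-> u22
  u19 = b.0 | b.0 has moves -b-> u22, -b-> u23
  u20 = 0 | a.b.0 has moves -a-> u23
  u21 = 0\{a} | 0 has moves stopped
  u22 = b.0 | 0 has moves -b-> u24
  u23 = 0 | b.0 has moves -b-> u24
  u24 = 0 | 0 has moves stopped
Reachable graph of Q (20 states):
  v0 = (a.0\{a} + b.b.0) | a.a.a.b.0 has moves -a-> v1, -a-> v2, -b-> v3
  v1 = (a.0\{a} + b.b.0) | a.a.b.0 has moves -a-> v4, -a-> v5, -b-> v6
  v2 = 0\{a} | a.a.a.b.0 has moves -a-> v5
  v3 = b.0 | a.a.a.b.0 has moves -a-> v6, -b-> v7
  v4 = (a.0\{a} + b.b.0) | a.b.0 has moves -a-> v8, -a-> v9, -b-> v10
  v5 = 0\{a} | a.a.b.0 has moves -a-> v9
  v6 = b.0 | a.a.b.0 has moves -a-> v10, -b-> v11
  v7 = 0 | a.a.a.b.0 has moves -a-> v11
  v8 = (a.0\{a} + b.b.0) | b.0 has moves -a-> v12, -b-> v13, -b-> v14
  v9 = 0\{a} | a.b.0 has moves -a-> v12
  v10 = b.0 | a.b.0 has moves -a-> v14, -b-> v15
  v11 = 0 | a.a.b.0 has moves -a-> v15
  v12 = 0\{a} | b.0 has moves -b-> v16
  v13 = (a.0\{a} + b.b.0) | 0 has moves -a-> v16, -b-> v17
  v14 = b.0 | b.0 has moves -b-> v17, -b-> v18
  v15 = 0 | a.b.0 has moves -a-> v18
  v16 = 0\{a} | 0 has moves stopped
  v17 = b.0 | 0 has moves -b-> v19
  v18 = 0 | b.0 has moves -b-> v19
  v19 = 0 | 0 has moves stopped
Partition-refinement fixed point:
  B0 = {u0}
  B1 = {u2, v0}
  B2 = {u4, v1}
  B3 = {u8, v4}
  B4 = {u15, v10}
  B5 = {u19, v14}
  B6 = {u17, u22, u23, v12, v17, v18}
  B7 = {u21, u24, v16, v19}
  B8 = {u14, u20, v15, v9}
  B9 = {u12, v8}
  B10 = {u18, v13}
  B11 = {u10, v6}
  B12 = {u16, u9, v11, v5}
  B13 = {u11, u5, v2, v7}
  B14 = {u6, v3}
  B15 = {u1}
  B16 = {u3}
  B17 = {u7}
  B18 = {u13}
u0 ∈ B0, v0 ∈ B1 → different blocks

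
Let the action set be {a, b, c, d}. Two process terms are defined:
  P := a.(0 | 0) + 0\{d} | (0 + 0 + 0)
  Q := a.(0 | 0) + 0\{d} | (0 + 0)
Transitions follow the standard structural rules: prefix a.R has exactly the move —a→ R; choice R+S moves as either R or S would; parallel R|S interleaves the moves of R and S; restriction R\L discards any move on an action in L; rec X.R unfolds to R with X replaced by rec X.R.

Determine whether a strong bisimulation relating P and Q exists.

bisimilar

P's transition system — 2 states:
  s0 = a.(0 | 0) + 0\{d} | (0 + 0 + 0) ⊢ =a=> s1
  s1 = 0 | 0 ⊢ stopped
Q's transition system — 2 states:
  t0 = a.(0 | 0) + 0\{d} | (0 + 0) ⊢ =a=> t1
  t1 = 0 | 0 ⊢ stopped
Bisimilarity quotient blocks:
  B0 = {s0, t0}
  B1 = {s1, t1}
s0 ∈ B0, t0 ∈ B0 → same block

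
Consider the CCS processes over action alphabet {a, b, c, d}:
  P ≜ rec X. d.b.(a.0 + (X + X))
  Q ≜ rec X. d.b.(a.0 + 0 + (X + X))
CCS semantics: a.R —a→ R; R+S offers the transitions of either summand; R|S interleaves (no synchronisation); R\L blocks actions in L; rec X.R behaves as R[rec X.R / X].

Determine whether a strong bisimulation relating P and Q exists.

P's transition system — 4 states:
  s0 = rec X. d.b.(a.0 + (X + X)) → -d-> s1
  s1 = b.(a.0 + ((rec X. d.b.(a.0 + (X + X))) + (rec X. d.b.(a.0 + (X + X))))) → -b-> s2
  s2 = a.0 + ((rec X. d.b.(a.0 + (X + X))) + (rec X. d.b.(a.0 + (X + X)))) → -a-> s3, -d-> s1
  s3 = 0 → ·
Q's transition system — 4 states:
  t0 = rec X. d.b.(a.0 + 0 + (X + X)) → -d-> t1
  t1 = b.(a.0 + 0 + ((rec X. d.b.(a.0 + 0 + (X + X))) + (rec X. d.b.(a.0 + 0 + (X + X))))) → -b-> t2
  t2 = a.0 + 0 + ((rec X. d.b.(a.0 + 0 + (X + X))) + (rec X. d.b.(a.0 + 0 + (X + X)))) → -a-> t3, -d-> t1
  t3 = 0 → ·
Partition-refinement fixed point:
  B0 = {s0, t0}
  B1 = {s1, t1}
  B2 = {s2, t2}
  B3 = {s3, t3}
s0 ∈ B0, t0 ∈ B0 → same block

P ~ Q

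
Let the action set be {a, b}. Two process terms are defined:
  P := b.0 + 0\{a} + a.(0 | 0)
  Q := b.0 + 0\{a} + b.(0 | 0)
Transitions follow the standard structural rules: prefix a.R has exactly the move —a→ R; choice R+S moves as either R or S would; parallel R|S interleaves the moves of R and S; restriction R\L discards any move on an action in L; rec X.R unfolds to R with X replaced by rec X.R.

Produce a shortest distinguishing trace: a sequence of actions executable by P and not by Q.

P's transition system — 3 states:
  p0 = b.0 + 0\{a} + a.(0 | 0) | =a=> p1, =b=> p2
  p1 = 0 | 0 | deadlocked
  p2 = 0 | deadlocked
Q's transition system — 3 states:
  q0 = b.0 + 0\{a} + b.(0 | 0) | =b=> q1, =b=> q2
  q1 = 0 | deadlocked
  q2 = 0 | 0 | deadlocked
Executing a from P (initial set {p0}):
  [1] a ⇒ {p1}
  — P admits the full trace.
Executing a from Q (initial set {q0}):
  [1] a ⇒ ∅ (Q stuck)

a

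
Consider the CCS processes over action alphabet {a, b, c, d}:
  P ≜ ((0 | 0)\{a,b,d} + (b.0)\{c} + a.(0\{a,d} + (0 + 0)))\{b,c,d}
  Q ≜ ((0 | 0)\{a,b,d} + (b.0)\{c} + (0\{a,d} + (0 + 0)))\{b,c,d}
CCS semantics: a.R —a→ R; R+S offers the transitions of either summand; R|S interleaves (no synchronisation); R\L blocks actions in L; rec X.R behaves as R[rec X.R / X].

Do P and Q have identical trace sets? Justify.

trace-distinct — witness ⟨a⟩

LTS(P): 2 reachable states
  p0 = ((0 | 0)\{a,b,d} + (b.0)\{c} + a.(0\{a,d} + (0 + 0)))\{b,c,d} ⊢ =a=> p1
  p1 = (0\{a,d} + (0 + 0))\{b,c,d} ⊢ (no moves)
LTS(Q): 1 reachable states
  q0 = ((0 | 0)\{a,b,d} + (b.0)\{c} + (0\{a,d} + (0 + 0)))\{b,c,d} ⊢ (no moves)
Executing a from P (initial set {p0}):
  [1] a ⇒ {p1}
  P completes σ.
Executing a from Q (initial set {q0}):
  [1] a ⇒ ∅  — Q cannot continue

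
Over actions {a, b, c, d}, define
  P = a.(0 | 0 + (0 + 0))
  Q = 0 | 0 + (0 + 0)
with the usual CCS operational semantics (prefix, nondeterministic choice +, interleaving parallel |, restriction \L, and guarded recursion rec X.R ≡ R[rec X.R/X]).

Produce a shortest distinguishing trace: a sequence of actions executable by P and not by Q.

LTS(P): 2 reachable states
  m0 = a.(0 | 0 + (0 + 0)) | =a=> m1
  m1 = 0 | 0 + (0 + 0) | stopped
LTS(Q): 1 reachable states
  n0 = 0 | 0 + (0 + 0) | stopped
Trace ⟨a⟩ through P, begin at {m0}:
  [1] a ⇒ {m1}
  ✓ P
Trace ⟨a⟩ through Q, begin at {n0}:
  [1] a ⇒ ∅  — Q cannot continue

a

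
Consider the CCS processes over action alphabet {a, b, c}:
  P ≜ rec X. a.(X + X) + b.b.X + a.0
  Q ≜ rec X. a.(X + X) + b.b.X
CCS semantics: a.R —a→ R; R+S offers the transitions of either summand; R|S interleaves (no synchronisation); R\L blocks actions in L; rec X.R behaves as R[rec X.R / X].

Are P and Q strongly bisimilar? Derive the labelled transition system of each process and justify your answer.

LTS(P): 4 reachable states
  p0 = rec X. a.(X + X) + b.b.X + a.0 | -a-> p1, -a-> p2, -b-> p3
  p1 = (rec X. a.(X + X) + b.b.X + a.0) + (rec X. a.(X + X) + b.b.X + a.0) | -a-> p1, -a-> p2, -b-> p3
  p2 = 0 | ∅
  p3 = b.(rec X. a.(X + X) + b.b.X + a.0) | -b-> p0
LTS(Q): 3 reachable states
  q0 = rec X. a.(X + X) + b.b.X | -a-> q1, -b-> q2
  q1 = (rec X. a.(X + X) + b.b.X) + (rec X. a.(X + X) + b.b.X) | -a-> q1, -b-> q2
  q2 = b.(rec X. a.(X + X) + b.b.X) | -b-> q0
Partition-refinement fixed point:
  B0 = {p0, p1}
  B1 = {p2}
  B2 = {p3}
  B3 = {q0, q1}
  B4 = {q2}
p0 ∈ B0, q0 ∈ B3 → different blocks

NO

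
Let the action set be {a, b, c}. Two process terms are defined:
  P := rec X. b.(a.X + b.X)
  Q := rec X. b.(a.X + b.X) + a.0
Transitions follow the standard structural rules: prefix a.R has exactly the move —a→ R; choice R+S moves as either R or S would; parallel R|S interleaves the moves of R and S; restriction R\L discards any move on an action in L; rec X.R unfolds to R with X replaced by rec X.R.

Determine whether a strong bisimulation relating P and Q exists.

Reachable graph of P (2 states):
  p0 = rec X. b.(a.X + b.X) has moves -b-> p1
  p1 = a.(rec X. b.(a.X + b.X)) + b.(rec X. b.(a.X + b.X)) has moves -a-> p0, -b-> p0
Reachable graph of Q (3 states):
  q0 = rec X. b.(a.X + b.X) + a.0 has moves -a-> q1, -b-> q2
  q1 = 0 has moves stopped
  q2 = a.(rec X. b.(a.X + b.X) + a.0) + b.(rec X. b.(a.X + b.X) + a.0) has moves -a-> q0, -b-> q0
Coarsest stable partition (strong bisimilarity classes):
  B0 = {p0}
  B1 = {p1}
  B2 = {q0}
  B3 = {q1}
  B4 = {q2}
p0 ∈ B0, q0 ∈ B2 → different blocks

not bisimilar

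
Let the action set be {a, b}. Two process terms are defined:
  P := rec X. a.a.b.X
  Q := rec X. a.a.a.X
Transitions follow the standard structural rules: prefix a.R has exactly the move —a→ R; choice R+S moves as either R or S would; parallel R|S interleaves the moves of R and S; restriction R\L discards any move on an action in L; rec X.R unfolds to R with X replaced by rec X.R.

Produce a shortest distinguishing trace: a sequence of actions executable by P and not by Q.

aab

P's transition system — 3 states:
  m0 = rec X. a.a.b.X | ··a··> m1
  m1 = a.b.(rec X. a.a.b.X) | ··a··> m2
  m2 = b.(rec X. a.a.b.X) | ··b··> m0
Q's transition system — 3 states:
  n0 = rec X. a.a.a.X | ··a··> n1
  n1 = a.a.(rec X. a.a.a.X) | ··a··> n2
  n2 = a.(rec X. a.a.a.X) | ··a··> n0
Trace ⟨aab⟩ through P, begin at {m0}:
  after a @ step 1: {m1}
  after a @ step 2: {m2}
  after b @ step 3: {m0}
  P completes σ.
Trace ⟨aab⟩ through Q, begin at {n0}:
  after a @ step 1: {n1}
  after a @ step 2: {n2}
  after b @ step 3: ∅  — Q cannot continue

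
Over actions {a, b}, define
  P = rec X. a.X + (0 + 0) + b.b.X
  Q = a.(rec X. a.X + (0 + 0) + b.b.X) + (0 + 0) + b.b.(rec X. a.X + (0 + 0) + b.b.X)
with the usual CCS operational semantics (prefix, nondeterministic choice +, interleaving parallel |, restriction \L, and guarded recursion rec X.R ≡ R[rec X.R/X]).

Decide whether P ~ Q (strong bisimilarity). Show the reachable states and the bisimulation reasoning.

Reachable graph of P (2 states):
  p0 = rec X. a.X + (0 + 0) + b.b.X :: -a-> p0, -b-> p1
  p1 = b.(rec X. a.X + (0 + 0) + b.b.X) :: -b-> p0
Reachable graph of Q (3 states):
  q0 = a.(rec X. a.X + (0 + 0) + b.b.X) + (0 + 0) + b.b.(rec X. a.X + (0 + 0) + b.b.X) :: -a-> q1, -b-> q2
  q1 = rec X. a.X + (0 + 0) + b.b.X :: -a-> q1, -b-> q2
  q2 = b.(rec X. a.X + (0 + 0) + b.b.X) :: -b-> q1
Partition-refinement fixed point:
  B0 = {p0, q0, q1}
  B1 = {p1, q2}
p0 ∈ B0, q0 ∈ B0 → same block

bisimilar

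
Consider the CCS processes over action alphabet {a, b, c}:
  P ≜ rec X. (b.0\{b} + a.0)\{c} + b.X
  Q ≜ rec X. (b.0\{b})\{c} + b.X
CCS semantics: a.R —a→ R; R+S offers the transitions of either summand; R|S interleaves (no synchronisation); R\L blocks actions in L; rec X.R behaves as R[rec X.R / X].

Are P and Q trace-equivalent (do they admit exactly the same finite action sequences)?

Reachable graph of P (3 states):
  p0 = rec X. (b.0\{b} + a.0)\{c} + b.X → =a=> p1, =b=> p0, =b=> p2
  p1 = 0\{c} → ·
  p2 = 0\{b}\{c} → ·
Reachable graph of Q (2 states):
  q0 = rec X. (b.0\{b})\{c} + b.X → =b=> q0, =b=> q1
  q1 = 0\{b}\{c} → ·
Trace ⟨a⟩ through P, begin at {p0}:
  step 1 (a): {p1}
  — P admits the full trace.
Trace ⟨a⟩ through Q, begin at {q0}:
  step 1 (a): ∅ (Q stuck)

NO — witness ⟨a⟩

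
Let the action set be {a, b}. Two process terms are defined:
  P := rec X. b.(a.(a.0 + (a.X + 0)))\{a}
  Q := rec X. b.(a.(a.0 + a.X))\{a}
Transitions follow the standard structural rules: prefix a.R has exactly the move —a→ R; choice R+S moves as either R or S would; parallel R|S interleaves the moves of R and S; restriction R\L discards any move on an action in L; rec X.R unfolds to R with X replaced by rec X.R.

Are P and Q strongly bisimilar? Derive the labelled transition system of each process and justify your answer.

Reachable graph of P (2 states):
  m0 = rec X. b.(a.(a.0 + (a.X + 0)))\{a} | -b-> m1
  m1 = (a.(a.0 + (a.(rec X. b.(a.(a.0 + (a.X + 0)))\{a}) + 0)))\{a} | stopped
Reachable graph of Q (2 states):
  n0 = rec X. b.(a.(a.0 + a.X))\{a} | -b-> n1
  n1 = (a.(a.0 + a.(rec X. b.(a.(a.0 + a.X))\{a})))\{a} | stopped
Coarsest stable partition (strong bisimilarity classes):
  B0 = {m0, n0}
  B1 = {m1, n1}
m0 ∈ B0, n0 ∈ B0 → same block

bisimilar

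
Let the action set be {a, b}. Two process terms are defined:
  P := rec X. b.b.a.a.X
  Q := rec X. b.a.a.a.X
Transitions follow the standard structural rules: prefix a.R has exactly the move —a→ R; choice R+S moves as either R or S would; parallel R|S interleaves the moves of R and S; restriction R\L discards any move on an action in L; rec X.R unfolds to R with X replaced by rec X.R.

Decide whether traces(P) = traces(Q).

trace-distinct — witness ⟨bb⟩

P's transition system — 4 states:
  s0 = rec X. b.b.a.a.X | -b-> s1
  s1 = b.a.a.(rec X. b.b.a.a.X) | -b-> s2
  s2 = a.a.(rec X. b.b.a.a.X) | -a-> s3
  s3 = a.(rec X. b.b.a.a.X) | -a-> s0
Q's transition system — 4 states:
  t0 = rec X. b.a.a.a.X | -b-> t1
  t1 = a.a.a.(rec X. b.a.a.a.X) | -a-> t2
  t2 = a.a.(rec X. b.a.a.a.X) | -a-> t3
  t3 = a.(rec X. b.a.a.a.X) | -a-> t0
Run σ = ⟨bb⟩ on P: start {s0}
  [1] b ⇒ {s1}
  [2] b ⇒ {s2}
  ✓ P
Run σ = ⟨bb⟩ on Q: start {t0}
  [1] b ⇒ {t1}
  [2] b ⇒ no successor for Q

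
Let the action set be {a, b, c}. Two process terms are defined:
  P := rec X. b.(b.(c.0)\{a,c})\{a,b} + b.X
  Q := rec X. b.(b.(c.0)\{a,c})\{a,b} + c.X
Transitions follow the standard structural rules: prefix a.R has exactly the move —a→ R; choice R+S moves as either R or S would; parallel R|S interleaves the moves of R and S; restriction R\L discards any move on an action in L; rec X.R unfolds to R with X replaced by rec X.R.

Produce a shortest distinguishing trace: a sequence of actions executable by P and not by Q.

bb

LTS(P): 2 reachable states
  m0 = rec X. b.(b.(c.0)\{a,c})\{a,b} + b.X has moves ··b··> m0, ··b··> m1
  m1 = (b.(c.0)\{a,c})\{a,b} has moves stopped
LTS(Q): 2 reachable states
  n0 = rec X. b.(b.(c.0)\{a,c})\{a,b} + c.X has moves ··b··> n1, ··c··> n0
  n1 = (b.(c.0)\{a,c})\{a,b} has moves stopped
Run σ = ⟨bb⟩ on P: start {m0}
  after b @ step 1: {m0, m1}
  after b @ step 2: {m0, m1}
  P completes σ.
Run σ = ⟨bb⟩ on Q: start {n0}
  after b @ step 1: {n1}
  after b @ step 2: ∅  — Q cannot continue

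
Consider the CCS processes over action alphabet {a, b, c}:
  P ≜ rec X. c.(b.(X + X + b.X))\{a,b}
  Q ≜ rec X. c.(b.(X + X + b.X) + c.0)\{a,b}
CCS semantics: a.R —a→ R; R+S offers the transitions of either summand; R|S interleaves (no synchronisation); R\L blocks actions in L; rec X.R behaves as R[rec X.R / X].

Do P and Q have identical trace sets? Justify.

Reachable graph of P (2 states):
  u0 = rec X. c.(b.(X + X + b.X))\{a,b} :: ··c··> u1
  u1 = (b.((rec X. c.(b.(X + X + b.X))\{a,b}) + (rec X. c.(b.(X + X + b.X))\{a,b}) + b.(rec X. c.(b.(X + X + b.X))\{a,b})))\{a,b} :: ∅
Reachable graph of Q (3 states):
  v0 = rec X. c.(b.(X + X + b.X) + c.0)\{a,b} :: ··c··> v1
  v1 = (b.((rec X. c.(b.(X + X + b.X) + c.0)\{a,b}) + (rec X. c.(b.(X + X + b.X) + c.0)\{a,b}) + b.(rec X. c.(b.(X + X + b.X) + c.0)\{a,b})) + c.0)\{a,b} :: ··c··> v2
  v2 = 0\{a,b} :: ∅
Trace ⟨cc⟩ through Q, begin at {v0}:
  after c @ step 1: {v1}
  after c @ step 2: {v2}
  Q completes σ.
Trace ⟨cc⟩ through P, begin at {u0}:
  after c @ step 1: {u1}
  after c @ step 2: ∅ (P stuck)

traces(P) ≠ traces(Q) — witness ⟨cc⟩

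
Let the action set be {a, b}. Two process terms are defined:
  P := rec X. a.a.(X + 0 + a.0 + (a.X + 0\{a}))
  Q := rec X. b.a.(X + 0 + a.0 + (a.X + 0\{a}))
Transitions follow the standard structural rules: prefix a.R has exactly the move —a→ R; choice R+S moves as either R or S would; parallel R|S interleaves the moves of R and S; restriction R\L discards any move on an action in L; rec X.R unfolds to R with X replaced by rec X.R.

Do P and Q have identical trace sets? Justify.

P's transition system — 4 states:
  u0 = rec X. a.a.(X + 0 + a.0 + (a.X + 0\{a})) → -a-> u1
  u1 = a.((rec X. a.a.(X + 0 + a.0 + (a.X + 0\{a}))) + 0 + a.0 + (a.(rec X. a.a.(X + 0 + a.0 + (a.X + 0\{a}))) + 0\{a})) → -a-> u2
  u2 = (rec X. a.a.(X + 0 + a.0 + (a.X + 0\{a}))) + 0 + a.0 + (a.(rec X. a.a.(X + 0 + a.0 + (a.X + 0\{a}))) + 0\{a}) → -a-> u0, -a-> u1, -a-> u3
  u3 = 0 → stopped
Q's transition system — 4 states:
  v0 = rec X. b.a.(X + 0 + a.0 + (a.X + 0\{a})) → -b-> v1
  v1 = a.((rec X. b.a.(X + 0 + a.0 + (a.X + 0\{a}))) + 0 + a.0 + (a.(rec X. b.a.(X + 0 + a.0 + (a.X + 0\{a}))) + 0\{a})) → -a-> v2
  v2 = (rec X. b.a.(X + 0 + a.0 + (a.X + 0\{a}))) + 0 + a.0 + (a.(rec X. b.a.(X + 0 + a.0 + (a.X + 0\{a}))) + 0\{a}) → -a-> v0, -a-> v3, -b-> v1
  v3 = 0 → stopped
Executing a from P (initial set {u0}):
  [1] a ⇒ {u1}
  — P admits the full trace.
Executing a from Q (initial set {v0}):
  [1] a ⇒ ∅  — Q cannot continue

NO — witness ⟨a⟩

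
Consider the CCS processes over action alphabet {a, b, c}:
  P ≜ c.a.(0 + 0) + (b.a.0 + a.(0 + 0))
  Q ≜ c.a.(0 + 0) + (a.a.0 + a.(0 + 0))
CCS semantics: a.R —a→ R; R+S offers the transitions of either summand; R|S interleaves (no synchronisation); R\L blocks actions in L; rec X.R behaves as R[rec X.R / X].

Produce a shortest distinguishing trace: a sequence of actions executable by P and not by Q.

b

LTS(P): 5 reachable states
  m0 = c.a.(0 + 0) + (b.a.0 + a.(0 + 0)) | ··a··> m1, ··b··> m2, ··c··> m3
  m1 = 0 + 0 | ∅
  m2 = a.0 | ··a··> m4
  m3 = a.(0 + 0) | ··a··> m1
  m4 = 0 | ∅
LTS(Q): 5 reachable states
  n0 = c.a.(0 + 0) + (a.a.0 + a.(0 + 0)) | ··a··> n1, ··a··> n2, ··c··> n3
  n1 = 0 + 0 | ∅
  n2 = a.0 | ··a··> n4
  n3 = a.(0 + 0) | ··a··> n1
  n4 = 0 | ∅
Run σ = ⟨b⟩ on P: start {m0}
  [1] b ⇒ {m2}
  — P admits the full trace.
Run σ = ⟨b⟩ on Q: start {n0}
  [1] b ⇒ ∅  — Q cannot continue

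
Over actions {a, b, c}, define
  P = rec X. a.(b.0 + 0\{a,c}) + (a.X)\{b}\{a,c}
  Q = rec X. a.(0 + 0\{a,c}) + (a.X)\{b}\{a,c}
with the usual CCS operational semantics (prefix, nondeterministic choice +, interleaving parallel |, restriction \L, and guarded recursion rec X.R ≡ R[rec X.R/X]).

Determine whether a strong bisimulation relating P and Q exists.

Reachable graph of P (3 states):
  m0 = rec X. a.(b.0 + 0\{a,c}) + (a.X)\{b}\{a,c} has moves =a=> m1
  m1 = b.0 + 0\{a,c} has moves =b=> m2
  m2 = 0 has moves stopped
Reachable graph of Q (2 states):
  n0 = rec X. a.(0 + 0\{a,c}) + (a.X)\{b}\{a,c} has moves =a=> n1
  n1 = 0 + 0\{a,c} has moves stopped
Coarsest stable partition (strong bisimilarity classes):
  B0 = {m0}
  B1 = {m1}
  B2 = {m2, n1}
  B3 = {n0}
m0 ∈ B0, n0 ∈ B3 → different blocks

NO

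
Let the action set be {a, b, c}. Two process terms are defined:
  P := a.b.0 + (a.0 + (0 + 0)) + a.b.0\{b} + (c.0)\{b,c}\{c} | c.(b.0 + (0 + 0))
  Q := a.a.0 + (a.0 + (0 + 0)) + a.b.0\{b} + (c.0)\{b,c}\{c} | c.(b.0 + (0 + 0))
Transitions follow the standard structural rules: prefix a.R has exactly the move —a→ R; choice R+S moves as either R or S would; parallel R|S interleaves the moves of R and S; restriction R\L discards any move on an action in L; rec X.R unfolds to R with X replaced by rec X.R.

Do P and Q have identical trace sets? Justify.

P's transition system — 7 states:
  s0 = a.b.0 + (a.0 + (0 + 0)) + a.b.0\{b} + (c.0)\{b,c}\{c} | c.(b.0 + (0 + 0)) :: --a--▸ s1, --a--▸ s2, --a--▸ s3, --c--▸ s4
  s1 = 0 :: ∅
  s2 = b.0 :: --b--▸ s1
  s3 = b.0\{b} :: --b--▸ s5
  s4 = (c.0)\{b,c}\{c} | (b.0 + (0 + 0)) :: --b--▸ s6
  s5 = 0\{b} :: ∅
  s6 = (c.0)\{b,c}\{c} | 0 :: ∅
Q's transition system — 7 states:
  t0 = a.a.0 + (a.0 + (0 + 0)) + a.b.0\{b} + (c.0)\{b,c}\{c} | c.(b.0 + (0 + 0)) :: --a--▸ t1, --a--▸ t2, --a--▸ t3, --c--▸ t4
  t1 = 0 :: ∅
  t2 = a.0 :: --a--▸ t1
  t3 = b.0\{b} :: --b--▸ t5
  t4 = (c.0)\{b,c}\{c} | (b.0 + (0 + 0)) :: --b--▸ t6
  t5 = 0\{b} :: ∅
  t6 = (c.0)\{b,c}\{c} | 0 :: ∅
Executing aa from Q (initial set {t0}):
  [1] a ⇒ {t1, t2, t3}
  [2] a ⇒ {t1}
  Q completes σ.
Executing aa from P (initial set {s0}):
  [1] a ⇒ {s1, s2, s3}
  [2] a ⇒ no successor for P

NO — witness ⟨aa⟩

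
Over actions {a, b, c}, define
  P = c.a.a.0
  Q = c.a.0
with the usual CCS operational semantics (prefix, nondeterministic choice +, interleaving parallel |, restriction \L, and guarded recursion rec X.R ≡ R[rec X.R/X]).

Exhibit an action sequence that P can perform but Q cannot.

Reachable graph of P (4 states):
  m0 = c.a.a.0 | =c=> m1
  m1 = a.a.0 | =a=> m2
  m2 = a.0 | =a=> m3
  m3 = 0 | ∅
Reachable graph of Q (3 states):
  n0 = c.a.0 | =c=> n1
  n1 = a.0 | =a=> n2
  n2 = 0 | ∅
Trace ⟨caa⟩ through P, begin at {m0}:
  step 1 (c): {m1}
  step 2 (a): {m2}
  step 3 (a): {m3}
  — P admits the full trace.
Trace ⟨caa⟩ through Q, begin at {n0}:
  step 1 (c): {n1}
  step 2 (a): {n2}
  step 3 (a): no successor for Q

caa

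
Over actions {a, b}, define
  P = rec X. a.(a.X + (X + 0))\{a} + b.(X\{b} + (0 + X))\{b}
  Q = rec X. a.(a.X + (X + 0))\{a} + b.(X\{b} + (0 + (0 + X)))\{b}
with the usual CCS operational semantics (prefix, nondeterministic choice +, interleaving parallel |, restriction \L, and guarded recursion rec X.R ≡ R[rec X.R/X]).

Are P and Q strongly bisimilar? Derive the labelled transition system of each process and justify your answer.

P ~ Q

Reachable graph of P (6 states):
  s0 = rec X. a.(a.X + (X + 0))\{a} + b.(X\{b} + (0 + X))\{b} → --a--▸ s1, --b--▸ s2
  s1 = (a.(rec X. a.(a.X + (X + 0))\{a} + b.(X\{b} + (0 + X))\{b}) + ((rec X. a.(a.X + (X + 0))\{a} + b.(X\{b} + (0 + X))\{b}) + 0))\{a} → --b--▸ s3
  s2 = ((rec X. a.(a.X + (X + 0))\{a} + b.(X\{b} + (0 + X))\{b})\{b} + (0 + (rec X. a.(a.X + (X + 0))\{a} + b.(X\{b} + (0 + X))\{b})))\{b} → --a--▸ s4, --a--▸ s5
  s3 = ((rec X. a.(a.X + (X + 0))\{a} + b.(X\{b} + (0 + X))\{b})\{b} + (0 + (rec X. a.(a.X + (X + 0))\{a} + b.(X\{b} + (0 + X))\{b})))\{b}\{a} → ∅
  s4 = (a.(rec X. a.(a.X + (X + 0))\{a} + b.(X\{b} + (0 + X))\{b}) + ((rec X. a.(a.X + (X + 0))\{a} + b.(X\{b} + (0 + X))\{b}) + 0))\{a}\{b} → ∅
  s5 = (a.(rec X. a.(a.X + (X + 0))\{a} + b.(X\{b} + (0 + X))\{b}) + ((rec X. a.(a.X + (X + 0))\{a} + b.(X\{b} + (0 + X))\{b}) + 0))\{a}\{b}\{b} → ∅
Reachable graph of Q (6 states):
  t0 = rec X. a.(a.X + (X + 0))\{a} + b.(X\{b} + (0 + (0 + X)))\{b} → --a--▸ t1, --b--▸ t2
  t1 = (a.(rec X. a.(a.X + (X + 0))\{a} + b.(X\{b} + (0 + (0 + X)))\{b}) + ((rec X. a.(a.X + (X + 0))\{a} + b.(X\{b} + (0 + (0 + X)))\{b}) + 0))\{a} → --b--▸ t3
  t2 = ((rec X. a.(a.X + (X + 0))\{a} + b.(X\{b} + (0 + (0 + X)))\{b})\{b} + (0 + (0 + (rec X. a.(a.X + (X + 0))\{a} + b.(X\{b} + (0 + (0 + X)))\{b}))))\{b} → --a--▸ t4, --a--▸ t5
  t3 = ((rec X. a.(a.X + (X + 0))\{a} + b.(X\{b} + (0 + (0 + X)))\{b})\{b} + (0 + (0 + (rec X. a.(a.X + (X + 0))\{a} + b.(X\{b} + (0 + (0 + X)))\{b}))))\{b}\{a} → ∅
  t4 = (a.(rec X. a.(a.X + (X + 0))\{a} + b.(X\{b} + (0 + (0 + X)))\{b}) + ((rec X. a.(a.X + (X + 0))\{a} + b.(X\{b} + (0 + (0 + X)))\{b}) + 0))\{a}\{b} → ∅
  t5 = (a.(rec X. a.(a.X + (X + 0))\{a} + b.(X\{b} + (0 + (0 + X)))\{b}) + ((rec X. a.(a.X + (X + 0))\{a} + b.(X\{b} + (0 + (0 + X)))\{b}) + 0))\{a}\{b}\{b} → ∅
Coarsest stable partition (strong bisimilarity classes):
  B0 = {s0, t0}
  B1 = {s1, t1}
  B2 = {s3, s4, s5, t3, t4, t5}
  B3 = {s2, t2}
s0 ∈ B0, t0 ∈ B0 → same block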